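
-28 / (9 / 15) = -46.67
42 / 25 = 1.68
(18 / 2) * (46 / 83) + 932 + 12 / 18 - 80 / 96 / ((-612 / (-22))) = 142882747 / 152388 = 937.62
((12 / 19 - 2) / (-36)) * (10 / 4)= 65 / 684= 0.10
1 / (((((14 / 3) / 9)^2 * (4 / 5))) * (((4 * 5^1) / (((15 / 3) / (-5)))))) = -729 / 3136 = -0.23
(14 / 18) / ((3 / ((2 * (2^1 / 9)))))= 28 / 243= 0.12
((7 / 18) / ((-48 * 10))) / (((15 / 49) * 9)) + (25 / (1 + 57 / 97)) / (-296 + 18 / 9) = -237004139 / 4400827200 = -0.05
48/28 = 1.71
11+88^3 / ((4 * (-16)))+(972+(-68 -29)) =-9762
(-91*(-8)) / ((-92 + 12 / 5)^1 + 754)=1820 / 1661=1.10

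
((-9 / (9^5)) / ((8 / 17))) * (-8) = 0.00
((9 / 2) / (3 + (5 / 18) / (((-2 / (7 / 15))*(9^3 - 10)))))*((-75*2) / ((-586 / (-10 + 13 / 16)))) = -1926254925 / 546032456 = -3.53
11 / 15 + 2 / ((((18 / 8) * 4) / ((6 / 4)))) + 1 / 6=37 / 30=1.23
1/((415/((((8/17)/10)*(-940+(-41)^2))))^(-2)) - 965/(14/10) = -33678773825/61497072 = -547.65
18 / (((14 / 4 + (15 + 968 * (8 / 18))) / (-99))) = -32076 / 8077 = -3.97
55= 55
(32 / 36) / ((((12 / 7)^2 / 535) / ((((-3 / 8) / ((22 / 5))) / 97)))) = -0.14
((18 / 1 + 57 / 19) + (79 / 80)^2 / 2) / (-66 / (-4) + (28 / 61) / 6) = 50332503 / 38828800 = 1.30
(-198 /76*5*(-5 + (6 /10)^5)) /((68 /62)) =23603679 /403750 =58.46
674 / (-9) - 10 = -764 / 9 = -84.89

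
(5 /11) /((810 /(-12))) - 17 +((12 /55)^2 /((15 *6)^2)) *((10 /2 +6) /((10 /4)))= -1434941 /84375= -17.01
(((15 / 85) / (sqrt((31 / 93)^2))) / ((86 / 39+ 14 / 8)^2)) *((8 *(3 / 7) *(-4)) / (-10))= 10513152 / 226509955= 0.05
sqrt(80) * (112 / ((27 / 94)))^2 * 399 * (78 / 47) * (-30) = -326196183040 * sqrt(5) / 27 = -27014697751.05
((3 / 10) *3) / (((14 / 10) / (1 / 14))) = 9 / 196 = 0.05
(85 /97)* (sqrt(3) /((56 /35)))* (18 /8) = 3825* sqrt(3) /3104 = 2.13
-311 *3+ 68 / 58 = -931.83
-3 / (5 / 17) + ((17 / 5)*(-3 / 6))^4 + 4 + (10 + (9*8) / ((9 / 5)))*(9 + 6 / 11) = 52736731 / 110000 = 479.42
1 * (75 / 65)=15 / 13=1.15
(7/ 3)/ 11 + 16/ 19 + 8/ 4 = 1915/ 627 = 3.05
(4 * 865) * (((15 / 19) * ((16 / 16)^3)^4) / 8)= 12975 / 38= 341.45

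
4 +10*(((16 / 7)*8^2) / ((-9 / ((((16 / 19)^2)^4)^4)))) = 17481517726073233237255136019295257081966332 / 5241502290835910775780022999849140891818943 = 3.34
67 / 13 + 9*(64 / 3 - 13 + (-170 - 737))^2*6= 566936515 / 13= 43610501.15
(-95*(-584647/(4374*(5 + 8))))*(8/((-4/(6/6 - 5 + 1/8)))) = 1721785415/227448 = 7570.02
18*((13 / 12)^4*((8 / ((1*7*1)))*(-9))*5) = -142805 / 112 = -1275.04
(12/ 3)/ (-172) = -1/ 43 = -0.02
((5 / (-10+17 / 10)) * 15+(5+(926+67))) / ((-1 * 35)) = -82084 / 2905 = -28.26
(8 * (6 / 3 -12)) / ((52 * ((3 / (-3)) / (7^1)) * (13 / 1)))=140 / 169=0.83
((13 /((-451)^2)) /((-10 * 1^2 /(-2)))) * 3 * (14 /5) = 546 /5085025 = 0.00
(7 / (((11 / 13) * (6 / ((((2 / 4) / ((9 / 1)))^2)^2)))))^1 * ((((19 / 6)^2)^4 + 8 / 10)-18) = 701306955349 / 5289581076480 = 0.13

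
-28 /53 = -0.53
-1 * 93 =-93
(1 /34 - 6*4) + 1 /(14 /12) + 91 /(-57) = -335215 /13566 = -24.71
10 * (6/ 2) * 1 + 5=35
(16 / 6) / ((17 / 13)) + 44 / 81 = 3556 / 1377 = 2.58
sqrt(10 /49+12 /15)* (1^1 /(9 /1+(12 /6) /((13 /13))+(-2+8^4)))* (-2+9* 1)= sqrt(1230) /20525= 0.00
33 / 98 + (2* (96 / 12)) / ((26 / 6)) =5133 / 1274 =4.03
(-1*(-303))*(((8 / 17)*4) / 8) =71.29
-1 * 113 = -113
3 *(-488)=-1464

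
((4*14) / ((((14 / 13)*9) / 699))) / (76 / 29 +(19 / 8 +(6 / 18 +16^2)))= 2810912 / 181885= 15.45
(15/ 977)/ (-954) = -5/ 310686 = -0.00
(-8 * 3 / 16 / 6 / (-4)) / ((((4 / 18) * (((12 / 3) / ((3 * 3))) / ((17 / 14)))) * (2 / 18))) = 12393 / 1792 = 6.92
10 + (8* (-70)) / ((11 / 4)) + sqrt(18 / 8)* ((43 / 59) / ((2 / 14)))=-241407 / 1298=-185.98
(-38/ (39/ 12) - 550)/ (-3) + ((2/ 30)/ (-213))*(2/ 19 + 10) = 49251158/ 263055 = 187.23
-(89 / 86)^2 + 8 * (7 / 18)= 135799 / 66564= 2.04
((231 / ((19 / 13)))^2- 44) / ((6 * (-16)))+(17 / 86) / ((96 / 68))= -386882717 / 1490208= -259.62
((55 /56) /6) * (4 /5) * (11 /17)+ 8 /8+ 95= 137209 /1428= 96.08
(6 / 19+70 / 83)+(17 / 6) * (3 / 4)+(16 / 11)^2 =5.40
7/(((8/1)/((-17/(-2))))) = 119/16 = 7.44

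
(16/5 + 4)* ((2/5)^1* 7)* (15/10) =756/25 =30.24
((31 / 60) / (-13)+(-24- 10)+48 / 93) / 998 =-810601 / 24131640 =-0.03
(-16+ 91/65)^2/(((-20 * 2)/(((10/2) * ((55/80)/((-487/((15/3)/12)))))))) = 58619/3740160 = 0.02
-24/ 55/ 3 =-8/ 55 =-0.15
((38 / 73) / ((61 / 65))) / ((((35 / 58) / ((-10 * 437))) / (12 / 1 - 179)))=670814.00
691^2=477481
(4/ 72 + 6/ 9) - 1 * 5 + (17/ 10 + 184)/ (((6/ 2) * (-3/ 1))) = -1121/ 45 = -24.91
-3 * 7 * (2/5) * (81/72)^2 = -1701/160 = -10.63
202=202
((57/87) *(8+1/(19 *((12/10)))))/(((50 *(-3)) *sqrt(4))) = -0.02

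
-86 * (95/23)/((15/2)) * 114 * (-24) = 2980416/23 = 129583.30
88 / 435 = 0.20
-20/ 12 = -5/ 3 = -1.67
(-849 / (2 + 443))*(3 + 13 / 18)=-18961 / 2670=-7.10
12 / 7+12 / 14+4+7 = 13.57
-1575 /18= -175 /2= -87.50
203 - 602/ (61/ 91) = -42399/ 61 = -695.07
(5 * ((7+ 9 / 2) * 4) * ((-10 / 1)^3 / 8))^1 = -28750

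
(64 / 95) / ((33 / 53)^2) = 179776 / 103455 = 1.74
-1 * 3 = -3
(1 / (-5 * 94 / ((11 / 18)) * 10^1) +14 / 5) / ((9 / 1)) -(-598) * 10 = 5980.31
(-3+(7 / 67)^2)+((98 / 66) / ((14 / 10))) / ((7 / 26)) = 140776 / 148137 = 0.95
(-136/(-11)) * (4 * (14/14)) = 544/11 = 49.45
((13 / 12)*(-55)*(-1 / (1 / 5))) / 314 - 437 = -1643041 / 3768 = -436.05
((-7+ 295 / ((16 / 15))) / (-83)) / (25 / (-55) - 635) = 47443 / 9282720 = 0.01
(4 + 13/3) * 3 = 25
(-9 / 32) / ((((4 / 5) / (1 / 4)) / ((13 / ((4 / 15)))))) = -8775 / 2048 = -4.28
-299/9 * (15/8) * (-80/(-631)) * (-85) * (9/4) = 1906125/1262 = 1510.40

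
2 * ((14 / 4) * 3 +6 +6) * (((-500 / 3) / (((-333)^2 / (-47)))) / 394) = 58750 / 7281711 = 0.01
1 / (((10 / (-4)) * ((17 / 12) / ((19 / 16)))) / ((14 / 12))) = -133 / 340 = -0.39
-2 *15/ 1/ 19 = -30/ 19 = -1.58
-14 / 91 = -2 / 13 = -0.15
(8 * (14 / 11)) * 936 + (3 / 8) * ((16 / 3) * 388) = 113368 / 11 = 10306.18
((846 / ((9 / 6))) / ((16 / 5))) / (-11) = -705 / 44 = -16.02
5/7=0.71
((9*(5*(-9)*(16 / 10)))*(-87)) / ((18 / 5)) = 15660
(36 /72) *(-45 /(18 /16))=-20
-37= -37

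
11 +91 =102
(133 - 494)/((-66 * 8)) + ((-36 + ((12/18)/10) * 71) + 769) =649807/880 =738.42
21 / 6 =7 / 2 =3.50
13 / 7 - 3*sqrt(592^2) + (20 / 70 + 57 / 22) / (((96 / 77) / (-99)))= -897149 / 448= -2002.56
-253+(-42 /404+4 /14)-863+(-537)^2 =406175999 /1414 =287253.18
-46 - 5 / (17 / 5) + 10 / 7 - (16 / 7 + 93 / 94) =-551661 / 11186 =-49.32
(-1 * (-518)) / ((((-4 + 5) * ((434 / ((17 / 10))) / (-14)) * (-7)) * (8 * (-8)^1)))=-629 / 9920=-0.06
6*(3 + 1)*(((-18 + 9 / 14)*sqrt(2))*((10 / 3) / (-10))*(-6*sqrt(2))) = -11664 / 7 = -1666.29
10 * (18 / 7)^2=3240 / 49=66.12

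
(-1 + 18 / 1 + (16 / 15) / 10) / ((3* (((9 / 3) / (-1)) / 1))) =-1283 / 675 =-1.90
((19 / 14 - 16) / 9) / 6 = -205 / 756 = -0.27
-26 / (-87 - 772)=26 / 859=0.03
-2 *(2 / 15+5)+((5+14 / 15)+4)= -1 / 3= -0.33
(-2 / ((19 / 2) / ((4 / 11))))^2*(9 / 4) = 576 / 43681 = 0.01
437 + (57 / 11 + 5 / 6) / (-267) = 7700417 / 17622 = 436.98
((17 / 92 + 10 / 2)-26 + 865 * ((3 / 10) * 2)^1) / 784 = 45833 / 72128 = 0.64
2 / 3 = 0.67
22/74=11/37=0.30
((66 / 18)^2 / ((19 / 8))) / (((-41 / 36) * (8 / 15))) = -7260 / 779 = -9.32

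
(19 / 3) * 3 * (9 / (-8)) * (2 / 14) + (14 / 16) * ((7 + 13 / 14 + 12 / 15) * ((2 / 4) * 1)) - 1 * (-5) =6457 / 1120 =5.77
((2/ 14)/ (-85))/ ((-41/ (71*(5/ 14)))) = 71/ 68306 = 0.00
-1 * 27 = -27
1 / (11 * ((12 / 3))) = 1 / 44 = 0.02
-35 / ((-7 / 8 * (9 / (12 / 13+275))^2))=514662760 / 13689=37596.81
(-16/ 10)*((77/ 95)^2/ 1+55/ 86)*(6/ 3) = -4.15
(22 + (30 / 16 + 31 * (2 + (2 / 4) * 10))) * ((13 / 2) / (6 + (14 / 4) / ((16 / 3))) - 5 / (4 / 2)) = -366.97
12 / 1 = 12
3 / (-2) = -3 / 2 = -1.50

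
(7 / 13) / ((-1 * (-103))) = 0.01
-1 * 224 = -224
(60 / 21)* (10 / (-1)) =-28.57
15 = 15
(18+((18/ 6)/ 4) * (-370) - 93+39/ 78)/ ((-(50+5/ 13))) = 4576/ 655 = 6.99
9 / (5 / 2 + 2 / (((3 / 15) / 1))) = 18 / 25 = 0.72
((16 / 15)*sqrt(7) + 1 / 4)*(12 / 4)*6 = 9 / 2 + 96*sqrt(7) / 5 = 55.30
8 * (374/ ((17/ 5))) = 880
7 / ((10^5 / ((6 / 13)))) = 21 / 650000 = 0.00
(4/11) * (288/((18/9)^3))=144/11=13.09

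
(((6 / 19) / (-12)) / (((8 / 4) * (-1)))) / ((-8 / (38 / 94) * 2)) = -1 / 3008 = -0.00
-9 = -9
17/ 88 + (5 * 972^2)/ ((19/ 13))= 3232155.98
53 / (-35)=-53 / 35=-1.51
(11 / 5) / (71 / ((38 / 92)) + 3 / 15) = 209 / 16349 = 0.01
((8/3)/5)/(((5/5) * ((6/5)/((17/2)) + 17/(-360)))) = 3264/575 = 5.68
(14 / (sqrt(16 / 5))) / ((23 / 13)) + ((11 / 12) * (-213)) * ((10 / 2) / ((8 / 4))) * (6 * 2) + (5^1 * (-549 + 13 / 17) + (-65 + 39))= -293239 / 34 + 91 * sqrt(5) / 46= -8620.25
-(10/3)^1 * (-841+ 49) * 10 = 26400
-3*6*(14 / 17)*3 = -756 / 17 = -44.47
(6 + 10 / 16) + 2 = 69 / 8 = 8.62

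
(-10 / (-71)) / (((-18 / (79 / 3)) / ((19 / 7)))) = -7505 / 13419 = -0.56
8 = 8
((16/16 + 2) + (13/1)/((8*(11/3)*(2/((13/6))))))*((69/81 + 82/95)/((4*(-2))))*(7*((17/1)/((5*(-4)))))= 25650569/5778432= 4.44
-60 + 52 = -8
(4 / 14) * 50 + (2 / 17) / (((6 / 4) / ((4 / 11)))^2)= 1852196 / 129591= 14.29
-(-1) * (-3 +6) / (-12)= -1 / 4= -0.25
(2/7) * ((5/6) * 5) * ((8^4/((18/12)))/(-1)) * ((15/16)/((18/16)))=-512000/189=-2708.99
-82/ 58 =-41/ 29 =-1.41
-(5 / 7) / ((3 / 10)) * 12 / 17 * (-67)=13400 / 119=112.61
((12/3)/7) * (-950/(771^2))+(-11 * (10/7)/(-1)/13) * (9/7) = 588150790/378658917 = 1.55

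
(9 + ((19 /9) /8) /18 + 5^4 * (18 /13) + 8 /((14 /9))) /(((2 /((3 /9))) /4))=103729681 /176904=586.36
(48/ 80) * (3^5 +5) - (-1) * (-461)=-1561/ 5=-312.20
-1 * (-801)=801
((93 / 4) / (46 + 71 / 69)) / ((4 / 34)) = 109089 / 25960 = 4.20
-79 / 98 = -0.81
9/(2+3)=1.80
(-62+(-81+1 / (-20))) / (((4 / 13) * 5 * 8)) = -11.62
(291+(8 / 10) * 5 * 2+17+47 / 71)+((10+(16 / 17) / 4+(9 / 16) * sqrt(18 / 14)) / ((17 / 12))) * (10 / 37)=405 * sqrt(7) / 8806+241893199 / 759203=318.74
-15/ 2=-7.50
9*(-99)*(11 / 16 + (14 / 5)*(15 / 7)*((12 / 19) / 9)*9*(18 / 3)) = -6344811 / 304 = -20871.09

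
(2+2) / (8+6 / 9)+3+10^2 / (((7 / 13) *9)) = 19735 / 819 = 24.10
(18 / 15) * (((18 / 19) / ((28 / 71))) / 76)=1917 / 50540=0.04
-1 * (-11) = 11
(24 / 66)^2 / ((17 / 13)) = 0.10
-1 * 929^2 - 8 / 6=-2589127 / 3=-863042.33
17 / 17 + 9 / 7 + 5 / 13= 243 / 91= 2.67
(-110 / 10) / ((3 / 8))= -88 / 3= -29.33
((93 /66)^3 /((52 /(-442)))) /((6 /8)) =-506447 /15972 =-31.71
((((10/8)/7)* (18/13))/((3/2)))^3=3375/753571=0.00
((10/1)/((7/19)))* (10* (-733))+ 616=-1388388/7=-198341.14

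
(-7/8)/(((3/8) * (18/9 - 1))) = -2.33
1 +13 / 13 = 2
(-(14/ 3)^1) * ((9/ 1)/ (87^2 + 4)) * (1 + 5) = -252/ 7573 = -0.03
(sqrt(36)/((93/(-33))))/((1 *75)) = -0.03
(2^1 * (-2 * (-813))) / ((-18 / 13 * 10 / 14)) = -49322 / 15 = -3288.13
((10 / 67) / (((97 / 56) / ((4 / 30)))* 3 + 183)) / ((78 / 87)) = 16240 / 21653931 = 0.00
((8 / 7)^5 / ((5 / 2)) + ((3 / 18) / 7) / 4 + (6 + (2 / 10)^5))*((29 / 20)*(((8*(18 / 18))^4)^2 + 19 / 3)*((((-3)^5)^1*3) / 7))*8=-1011343008066956459019 / 7353062500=-137540379680.84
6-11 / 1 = -5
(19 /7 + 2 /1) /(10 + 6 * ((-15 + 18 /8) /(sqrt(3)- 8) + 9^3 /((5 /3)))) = 532324320 /298601955967- 252450 * sqrt(3) /298601955967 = 0.00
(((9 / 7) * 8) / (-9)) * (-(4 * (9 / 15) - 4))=-64 / 35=-1.83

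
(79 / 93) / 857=79 / 79701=0.00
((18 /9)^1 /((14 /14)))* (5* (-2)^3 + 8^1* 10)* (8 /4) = 160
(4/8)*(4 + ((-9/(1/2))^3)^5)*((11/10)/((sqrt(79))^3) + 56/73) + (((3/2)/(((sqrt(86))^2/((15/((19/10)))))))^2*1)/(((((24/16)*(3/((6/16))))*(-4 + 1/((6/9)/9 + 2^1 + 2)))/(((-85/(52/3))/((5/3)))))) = -21663723460994380015466264202083/8371636358176 -18553261695313010677*sqrt(79)/31205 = -2593037134909322001.78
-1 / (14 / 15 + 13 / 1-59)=0.02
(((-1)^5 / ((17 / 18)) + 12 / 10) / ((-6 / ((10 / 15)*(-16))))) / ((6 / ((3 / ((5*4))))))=8 / 1275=0.01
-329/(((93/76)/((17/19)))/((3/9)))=-80.19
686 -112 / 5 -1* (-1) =3323 / 5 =664.60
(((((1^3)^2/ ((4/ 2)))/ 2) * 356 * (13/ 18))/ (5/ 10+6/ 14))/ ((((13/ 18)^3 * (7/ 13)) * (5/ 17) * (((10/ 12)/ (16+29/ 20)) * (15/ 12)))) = 2053007856/ 105625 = 19436.76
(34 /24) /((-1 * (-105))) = 17 /1260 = 0.01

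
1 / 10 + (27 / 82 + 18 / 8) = 2197 / 820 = 2.68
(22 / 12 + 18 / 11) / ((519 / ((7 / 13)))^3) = 78547 / 20271041651718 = 0.00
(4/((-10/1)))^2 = 4/25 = 0.16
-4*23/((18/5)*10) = -23/9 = -2.56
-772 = -772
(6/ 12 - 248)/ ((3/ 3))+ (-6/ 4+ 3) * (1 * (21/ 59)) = -14571/ 59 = -246.97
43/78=0.55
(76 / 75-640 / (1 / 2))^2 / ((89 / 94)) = 864932894944 / 500625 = 1727706.16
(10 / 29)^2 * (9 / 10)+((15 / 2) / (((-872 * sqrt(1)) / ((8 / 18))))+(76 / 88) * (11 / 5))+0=11017841 / 5500140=2.00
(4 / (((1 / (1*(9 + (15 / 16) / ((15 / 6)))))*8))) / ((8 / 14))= 525 / 64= 8.20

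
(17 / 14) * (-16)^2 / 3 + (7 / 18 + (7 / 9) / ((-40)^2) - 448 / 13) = 30378079 / 436800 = 69.55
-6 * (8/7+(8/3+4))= -328/7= -46.86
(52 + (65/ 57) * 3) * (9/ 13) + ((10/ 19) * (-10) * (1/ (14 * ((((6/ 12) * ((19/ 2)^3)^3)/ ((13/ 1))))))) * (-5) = 1646675325094237/ 42917463804607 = 38.37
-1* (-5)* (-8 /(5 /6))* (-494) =23712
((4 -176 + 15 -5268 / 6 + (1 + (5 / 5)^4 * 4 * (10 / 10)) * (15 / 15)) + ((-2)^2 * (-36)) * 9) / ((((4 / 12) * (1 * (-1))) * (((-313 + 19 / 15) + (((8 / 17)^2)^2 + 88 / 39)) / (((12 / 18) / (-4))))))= 6313769995 / 1679842196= 3.76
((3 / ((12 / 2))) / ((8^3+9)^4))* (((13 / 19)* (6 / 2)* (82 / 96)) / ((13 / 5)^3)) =5125 / 7570789603855712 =0.00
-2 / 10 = -1 / 5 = -0.20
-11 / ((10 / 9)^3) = -8019 / 1000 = -8.02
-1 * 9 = -9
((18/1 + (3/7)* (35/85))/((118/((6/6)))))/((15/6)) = 309/5015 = 0.06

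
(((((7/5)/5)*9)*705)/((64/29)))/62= 257607/19840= 12.98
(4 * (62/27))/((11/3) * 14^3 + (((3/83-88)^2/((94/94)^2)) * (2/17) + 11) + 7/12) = 116176096/138918098691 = 0.00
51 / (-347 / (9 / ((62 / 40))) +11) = -9180 / 8777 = -1.05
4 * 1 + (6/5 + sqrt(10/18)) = sqrt(5)/3 + 26/5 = 5.95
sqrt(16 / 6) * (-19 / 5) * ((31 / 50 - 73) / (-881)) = -68761 * sqrt(6) / 330375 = -0.51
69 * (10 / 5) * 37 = 5106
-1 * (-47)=47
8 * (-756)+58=-5990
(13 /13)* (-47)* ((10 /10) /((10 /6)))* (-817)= 23039.40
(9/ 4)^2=5.06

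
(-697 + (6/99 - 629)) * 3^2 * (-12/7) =20457.35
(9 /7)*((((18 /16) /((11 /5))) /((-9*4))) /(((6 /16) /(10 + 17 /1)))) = -405 /308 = -1.31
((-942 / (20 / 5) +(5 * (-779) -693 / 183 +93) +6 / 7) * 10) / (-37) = 17252635 / 15799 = 1092.01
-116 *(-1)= 116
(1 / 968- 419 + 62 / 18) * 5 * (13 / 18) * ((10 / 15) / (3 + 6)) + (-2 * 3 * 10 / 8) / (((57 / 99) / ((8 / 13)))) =-62315784785 / 522902952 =-119.17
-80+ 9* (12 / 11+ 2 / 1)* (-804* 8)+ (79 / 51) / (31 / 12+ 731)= -294673590396 / 1646161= -179006.54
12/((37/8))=96/37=2.59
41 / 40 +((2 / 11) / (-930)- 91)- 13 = -842749 / 8184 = -102.98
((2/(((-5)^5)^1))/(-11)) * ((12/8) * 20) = 12/6875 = 0.00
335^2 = 112225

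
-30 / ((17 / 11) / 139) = -45870 / 17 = -2698.24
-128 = -128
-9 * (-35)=315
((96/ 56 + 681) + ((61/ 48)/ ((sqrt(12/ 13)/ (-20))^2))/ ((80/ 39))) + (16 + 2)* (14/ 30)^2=32091287/ 33600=955.10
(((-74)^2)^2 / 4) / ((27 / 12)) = 29986576 / 9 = 3331841.78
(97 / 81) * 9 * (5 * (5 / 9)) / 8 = 2425 / 648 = 3.74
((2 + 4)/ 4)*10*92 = 1380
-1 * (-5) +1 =6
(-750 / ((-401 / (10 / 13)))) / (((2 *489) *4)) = 625 / 1699438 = 0.00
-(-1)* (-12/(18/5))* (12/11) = -40/11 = -3.64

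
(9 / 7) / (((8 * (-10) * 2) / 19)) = -171 / 1120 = -0.15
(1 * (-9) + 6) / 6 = -1 / 2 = -0.50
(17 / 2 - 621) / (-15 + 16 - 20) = 1225 / 38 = 32.24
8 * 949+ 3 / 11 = 83515 / 11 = 7592.27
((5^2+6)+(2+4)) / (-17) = -37 / 17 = -2.18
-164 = -164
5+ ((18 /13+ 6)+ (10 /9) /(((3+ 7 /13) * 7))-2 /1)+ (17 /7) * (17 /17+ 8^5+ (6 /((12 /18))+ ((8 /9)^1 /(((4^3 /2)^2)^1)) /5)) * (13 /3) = 12476177050399 /36167040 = 344959.86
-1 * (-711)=711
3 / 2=1.50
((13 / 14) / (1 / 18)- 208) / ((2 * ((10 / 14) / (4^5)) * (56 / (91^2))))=-101378368 / 5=-20275673.60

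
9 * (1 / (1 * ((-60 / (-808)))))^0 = 9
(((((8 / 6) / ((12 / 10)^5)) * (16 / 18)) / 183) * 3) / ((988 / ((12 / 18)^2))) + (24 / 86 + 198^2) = 1499827329955247 / 38256725169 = 39204.28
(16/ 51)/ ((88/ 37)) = 74/ 561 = 0.13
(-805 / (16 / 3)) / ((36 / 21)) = -88.05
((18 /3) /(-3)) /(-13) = 2 /13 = 0.15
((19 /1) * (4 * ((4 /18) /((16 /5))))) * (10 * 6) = 950 /3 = 316.67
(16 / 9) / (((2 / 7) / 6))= 112 / 3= 37.33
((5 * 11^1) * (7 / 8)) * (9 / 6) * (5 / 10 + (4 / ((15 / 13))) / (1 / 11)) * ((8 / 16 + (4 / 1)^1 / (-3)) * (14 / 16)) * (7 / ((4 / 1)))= -3558.68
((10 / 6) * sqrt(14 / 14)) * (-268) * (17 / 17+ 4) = -6700 / 3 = -2233.33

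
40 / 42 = 20 / 21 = 0.95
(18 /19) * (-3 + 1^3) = -36 /19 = -1.89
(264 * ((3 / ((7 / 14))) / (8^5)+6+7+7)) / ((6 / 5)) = 18022565 / 4096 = 4400.04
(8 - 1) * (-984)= -6888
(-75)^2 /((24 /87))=163125 /8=20390.62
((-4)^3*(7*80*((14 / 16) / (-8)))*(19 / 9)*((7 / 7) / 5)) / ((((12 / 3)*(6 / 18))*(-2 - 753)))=-3724 / 2265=-1.64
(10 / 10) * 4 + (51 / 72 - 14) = -223 / 24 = -9.29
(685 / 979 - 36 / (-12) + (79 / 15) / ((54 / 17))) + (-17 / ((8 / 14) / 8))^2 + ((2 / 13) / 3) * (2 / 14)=4087936578767 / 72162090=56649.37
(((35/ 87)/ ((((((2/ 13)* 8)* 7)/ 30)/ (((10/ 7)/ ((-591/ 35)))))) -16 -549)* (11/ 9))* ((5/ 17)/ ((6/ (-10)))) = 10654122875/ 31467204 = 338.58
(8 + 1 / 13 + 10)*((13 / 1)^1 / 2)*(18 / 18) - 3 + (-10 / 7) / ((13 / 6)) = 20719 / 182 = 113.84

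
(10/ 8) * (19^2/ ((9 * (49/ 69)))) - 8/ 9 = 122977/ 1764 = 69.71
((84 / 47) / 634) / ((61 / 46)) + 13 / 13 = 910771 / 908839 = 1.00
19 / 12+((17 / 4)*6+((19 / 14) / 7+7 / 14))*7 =15535 / 84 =184.94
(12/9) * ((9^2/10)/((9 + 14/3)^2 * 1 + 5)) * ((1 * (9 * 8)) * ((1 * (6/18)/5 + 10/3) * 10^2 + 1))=1382.65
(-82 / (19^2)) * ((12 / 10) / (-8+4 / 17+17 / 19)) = 8364 / 210805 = 0.04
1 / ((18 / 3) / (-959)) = -159.83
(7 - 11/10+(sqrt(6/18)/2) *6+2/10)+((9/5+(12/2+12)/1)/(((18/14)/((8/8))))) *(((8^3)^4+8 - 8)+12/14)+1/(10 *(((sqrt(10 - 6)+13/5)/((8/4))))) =sqrt(3)+243404386603361/230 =1058279941755.48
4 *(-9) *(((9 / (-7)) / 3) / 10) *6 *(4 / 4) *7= 324 / 5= 64.80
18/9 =2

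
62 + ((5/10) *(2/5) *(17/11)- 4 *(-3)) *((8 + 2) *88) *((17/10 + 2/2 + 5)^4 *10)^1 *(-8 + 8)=62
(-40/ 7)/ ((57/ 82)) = -3280/ 399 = -8.22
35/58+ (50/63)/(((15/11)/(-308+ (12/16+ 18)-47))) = -1069330/5481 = -195.10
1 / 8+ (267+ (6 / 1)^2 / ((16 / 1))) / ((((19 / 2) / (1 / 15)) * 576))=0.13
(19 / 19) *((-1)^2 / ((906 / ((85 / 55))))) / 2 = 17 / 19932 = 0.00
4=4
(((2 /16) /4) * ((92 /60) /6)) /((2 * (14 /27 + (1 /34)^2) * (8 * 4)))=19941 /83000320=0.00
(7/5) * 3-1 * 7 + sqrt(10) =-14/5 + sqrt(10) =0.36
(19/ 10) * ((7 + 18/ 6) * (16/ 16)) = 19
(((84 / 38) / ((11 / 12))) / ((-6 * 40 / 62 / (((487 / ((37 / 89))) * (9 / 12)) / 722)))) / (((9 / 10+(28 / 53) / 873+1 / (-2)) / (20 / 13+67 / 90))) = -1162365478014069 / 269069953998560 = -4.32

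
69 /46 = 1.50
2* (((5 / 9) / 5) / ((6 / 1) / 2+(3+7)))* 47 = 94 / 117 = 0.80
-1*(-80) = 80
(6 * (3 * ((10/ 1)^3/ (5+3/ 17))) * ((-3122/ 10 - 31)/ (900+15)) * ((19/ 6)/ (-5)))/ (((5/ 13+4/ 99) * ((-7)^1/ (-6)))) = 389096136/ 233569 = 1665.87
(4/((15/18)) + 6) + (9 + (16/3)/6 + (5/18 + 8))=869/30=28.97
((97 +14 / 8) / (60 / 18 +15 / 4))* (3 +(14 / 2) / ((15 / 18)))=13509 / 85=158.93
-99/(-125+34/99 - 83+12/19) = 186219/389414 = 0.48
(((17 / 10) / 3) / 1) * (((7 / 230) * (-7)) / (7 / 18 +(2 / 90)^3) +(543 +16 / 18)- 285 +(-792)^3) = -281515936.81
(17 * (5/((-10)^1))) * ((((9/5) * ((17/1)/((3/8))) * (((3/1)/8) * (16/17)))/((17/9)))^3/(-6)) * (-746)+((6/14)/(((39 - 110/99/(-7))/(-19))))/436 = -145555367408887581/38856483500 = -3745973.76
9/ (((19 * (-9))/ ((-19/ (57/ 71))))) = 1.25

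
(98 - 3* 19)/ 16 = 41/ 16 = 2.56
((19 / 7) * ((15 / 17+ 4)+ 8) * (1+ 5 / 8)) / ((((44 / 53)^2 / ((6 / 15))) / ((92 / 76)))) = 39.92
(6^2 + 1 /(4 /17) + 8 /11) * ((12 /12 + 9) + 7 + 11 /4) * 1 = 142437 /176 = 809.30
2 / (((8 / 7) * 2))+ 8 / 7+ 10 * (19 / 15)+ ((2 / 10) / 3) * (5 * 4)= 897 / 56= 16.02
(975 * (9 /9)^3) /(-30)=-65 /2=-32.50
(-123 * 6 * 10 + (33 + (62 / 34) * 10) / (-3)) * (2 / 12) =-377251 / 306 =-1232.85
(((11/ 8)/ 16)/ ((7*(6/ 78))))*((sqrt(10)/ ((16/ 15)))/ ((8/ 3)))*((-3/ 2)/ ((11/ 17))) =-29835*sqrt(10)/ 229376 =-0.41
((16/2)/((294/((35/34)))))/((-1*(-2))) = 5/357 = 0.01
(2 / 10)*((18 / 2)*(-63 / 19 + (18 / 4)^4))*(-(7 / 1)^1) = -7790013 / 1520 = -5125.01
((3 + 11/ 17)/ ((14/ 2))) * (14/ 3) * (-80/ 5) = -1984/ 51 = -38.90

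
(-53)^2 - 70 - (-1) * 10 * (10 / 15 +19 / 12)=5523 / 2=2761.50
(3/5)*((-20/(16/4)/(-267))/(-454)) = -0.00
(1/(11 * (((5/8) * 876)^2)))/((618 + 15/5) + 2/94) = 47/96242139675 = 0.00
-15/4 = -3.75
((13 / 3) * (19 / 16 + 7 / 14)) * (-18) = -1053 / 8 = -131.62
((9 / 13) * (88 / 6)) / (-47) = -132 / 611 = -0.22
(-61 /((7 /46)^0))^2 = 3721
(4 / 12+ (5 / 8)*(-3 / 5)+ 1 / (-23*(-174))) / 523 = -221 / 2790728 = -0.00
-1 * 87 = -87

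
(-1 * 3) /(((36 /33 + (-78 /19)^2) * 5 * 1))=-3971 /118760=-0.03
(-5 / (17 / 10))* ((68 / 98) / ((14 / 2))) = -100 / 343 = -0.29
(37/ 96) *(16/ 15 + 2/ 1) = 851/ 720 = 1.18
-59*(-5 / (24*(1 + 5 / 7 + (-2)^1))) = -2065 / 48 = -43.02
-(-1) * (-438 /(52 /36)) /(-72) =219 /52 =4.21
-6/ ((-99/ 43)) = 86/ 33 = 2.61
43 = 43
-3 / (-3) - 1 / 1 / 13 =12 / 13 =0.92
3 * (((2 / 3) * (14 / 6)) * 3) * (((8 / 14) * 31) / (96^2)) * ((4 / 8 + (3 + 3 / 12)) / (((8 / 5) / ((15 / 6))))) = 3875 / 24576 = 0.16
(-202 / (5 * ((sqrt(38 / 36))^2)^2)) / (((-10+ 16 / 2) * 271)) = 32724 / 489155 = 0.07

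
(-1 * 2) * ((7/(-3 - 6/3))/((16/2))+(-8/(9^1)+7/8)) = 17/45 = 0.38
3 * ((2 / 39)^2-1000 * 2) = -3041996 / 507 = -5999.99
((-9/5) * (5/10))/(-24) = 0.04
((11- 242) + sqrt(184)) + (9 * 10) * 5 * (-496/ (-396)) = 2 * sqrt(46) + 3659/ 11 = 346.20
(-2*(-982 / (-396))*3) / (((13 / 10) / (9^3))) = -1193130 / 143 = -8343.57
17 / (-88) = -17 / 88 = -0.19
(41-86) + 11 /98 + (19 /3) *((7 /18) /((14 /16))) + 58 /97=-10645057 /256662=-41.48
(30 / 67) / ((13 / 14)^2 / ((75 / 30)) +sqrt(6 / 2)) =-2484300 / 46346513 +7203000 * sqrt(3) / 46346513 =0.22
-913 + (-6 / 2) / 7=-6394 / 7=-913.43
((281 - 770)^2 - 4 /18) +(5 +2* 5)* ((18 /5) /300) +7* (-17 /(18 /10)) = 35858227 /150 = 239054.85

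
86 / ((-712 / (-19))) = 817 / 356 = 2.29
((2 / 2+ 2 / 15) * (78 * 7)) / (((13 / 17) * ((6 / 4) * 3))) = 8092 / 45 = 179.82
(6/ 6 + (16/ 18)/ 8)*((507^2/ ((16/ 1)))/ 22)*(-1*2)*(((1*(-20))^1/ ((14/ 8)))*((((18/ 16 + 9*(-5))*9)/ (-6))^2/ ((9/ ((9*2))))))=791717346225/ 4928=160656929.02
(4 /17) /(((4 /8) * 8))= 1 /17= 0.06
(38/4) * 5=95/2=47.50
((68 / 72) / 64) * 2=17 / 576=0.03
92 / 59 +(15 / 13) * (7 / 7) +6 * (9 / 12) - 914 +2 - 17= -1414021 / 1534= -921.79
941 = 941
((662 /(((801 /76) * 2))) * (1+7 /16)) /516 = 144647 /1653264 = 0.09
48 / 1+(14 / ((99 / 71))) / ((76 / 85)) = 222821 / 3762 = 59.23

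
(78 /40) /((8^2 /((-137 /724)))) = -5343 /926720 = -0.01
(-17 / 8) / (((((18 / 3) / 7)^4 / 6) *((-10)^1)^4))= -40817 / 17280000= -0.00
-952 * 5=-4760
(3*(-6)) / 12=-3 / 2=-1.50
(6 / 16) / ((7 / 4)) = 3 / 14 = 0.21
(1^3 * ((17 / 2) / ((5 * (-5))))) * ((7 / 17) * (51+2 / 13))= -931 / 130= -7.16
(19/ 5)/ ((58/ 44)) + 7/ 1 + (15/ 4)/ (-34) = 192713/ 19720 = 9.77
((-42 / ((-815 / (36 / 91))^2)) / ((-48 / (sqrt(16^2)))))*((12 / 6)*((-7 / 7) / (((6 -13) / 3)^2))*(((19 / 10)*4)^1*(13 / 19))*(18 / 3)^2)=-3359232 / 14808896375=-0.00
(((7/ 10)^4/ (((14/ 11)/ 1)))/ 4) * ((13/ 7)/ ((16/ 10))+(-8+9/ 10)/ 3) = -546007/ 9600000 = -0.06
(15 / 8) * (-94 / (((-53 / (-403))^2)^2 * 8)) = -18595561713105 / 252495392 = -73647.13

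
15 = 15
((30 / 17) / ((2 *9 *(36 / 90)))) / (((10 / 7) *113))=35 / 23052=0.00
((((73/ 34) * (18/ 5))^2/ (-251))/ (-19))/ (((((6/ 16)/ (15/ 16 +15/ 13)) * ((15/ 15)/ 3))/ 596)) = 11190931974/ 89585665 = 124.92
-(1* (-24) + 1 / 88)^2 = -4456321 / 7744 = -575.45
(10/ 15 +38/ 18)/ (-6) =-25/ 54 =-0.46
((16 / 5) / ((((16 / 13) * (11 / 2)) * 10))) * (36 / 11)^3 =606528 / 366025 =1.66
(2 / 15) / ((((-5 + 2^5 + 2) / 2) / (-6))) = -8 / 145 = -0.06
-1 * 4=-4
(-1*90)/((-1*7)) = 90/7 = 12.86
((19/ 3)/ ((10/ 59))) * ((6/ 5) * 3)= 3363/ 25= 134.52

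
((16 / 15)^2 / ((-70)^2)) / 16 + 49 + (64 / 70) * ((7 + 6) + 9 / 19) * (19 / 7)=3245947 / 39375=82.44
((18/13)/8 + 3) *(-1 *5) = -15.87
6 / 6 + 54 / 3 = 19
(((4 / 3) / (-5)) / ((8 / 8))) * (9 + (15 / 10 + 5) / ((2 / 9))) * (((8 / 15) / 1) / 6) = -68 / 75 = -0.91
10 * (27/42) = 45/7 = 6.43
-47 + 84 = 37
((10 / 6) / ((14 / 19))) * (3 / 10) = 19 / 28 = 0.68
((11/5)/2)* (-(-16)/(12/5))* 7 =154/3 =51.33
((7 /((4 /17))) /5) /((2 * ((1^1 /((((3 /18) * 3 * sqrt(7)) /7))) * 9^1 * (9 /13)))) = 221 * sqrt(7) /6480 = 0.09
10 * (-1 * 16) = -160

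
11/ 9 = 1.22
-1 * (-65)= 65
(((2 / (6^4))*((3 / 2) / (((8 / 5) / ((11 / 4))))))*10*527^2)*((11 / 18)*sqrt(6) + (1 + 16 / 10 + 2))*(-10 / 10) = -67368.99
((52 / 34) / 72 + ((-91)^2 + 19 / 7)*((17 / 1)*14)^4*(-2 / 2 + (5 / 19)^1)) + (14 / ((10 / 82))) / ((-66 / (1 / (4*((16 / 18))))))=-100199389103349072007 / 5116320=-19584269377863.20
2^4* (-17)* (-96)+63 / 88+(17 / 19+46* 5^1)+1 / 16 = 88093243 / 3344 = 26343.67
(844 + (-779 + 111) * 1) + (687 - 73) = 790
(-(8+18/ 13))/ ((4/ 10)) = -305/ 13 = -23.46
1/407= 0.00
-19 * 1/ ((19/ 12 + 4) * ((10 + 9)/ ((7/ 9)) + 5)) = -0.12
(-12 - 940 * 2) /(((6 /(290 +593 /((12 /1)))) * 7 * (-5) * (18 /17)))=32750993 /11340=2888.09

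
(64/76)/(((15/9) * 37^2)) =48/130055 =0.00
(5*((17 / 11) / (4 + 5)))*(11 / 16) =85 / 144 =0.59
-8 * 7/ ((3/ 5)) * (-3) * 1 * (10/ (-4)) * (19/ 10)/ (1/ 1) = -1330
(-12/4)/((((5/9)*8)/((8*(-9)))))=243/5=48.60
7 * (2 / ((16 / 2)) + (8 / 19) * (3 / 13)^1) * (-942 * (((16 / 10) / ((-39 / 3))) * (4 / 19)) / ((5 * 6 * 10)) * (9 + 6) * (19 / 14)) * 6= 1938636 / 80275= 24.15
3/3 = 1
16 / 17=0.94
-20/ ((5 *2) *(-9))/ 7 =2/ 63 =0.03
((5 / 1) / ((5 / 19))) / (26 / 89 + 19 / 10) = 16910 / 1951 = 8.67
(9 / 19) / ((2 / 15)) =135 / 38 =3.55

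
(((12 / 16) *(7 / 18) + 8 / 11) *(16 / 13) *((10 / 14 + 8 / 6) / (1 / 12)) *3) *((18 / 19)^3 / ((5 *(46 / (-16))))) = -4317359616 / 789573785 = -5.47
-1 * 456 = -456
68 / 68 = 1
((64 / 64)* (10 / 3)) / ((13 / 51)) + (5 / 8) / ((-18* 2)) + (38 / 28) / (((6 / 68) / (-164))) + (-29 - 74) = -68466215 / 26208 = -2612.42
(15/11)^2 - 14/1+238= 27329/121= 225.86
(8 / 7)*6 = 48 / 7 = 6.86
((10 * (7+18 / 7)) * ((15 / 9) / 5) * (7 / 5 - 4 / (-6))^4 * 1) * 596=73756081144 / 212625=346883.39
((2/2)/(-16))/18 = -1/288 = -0.00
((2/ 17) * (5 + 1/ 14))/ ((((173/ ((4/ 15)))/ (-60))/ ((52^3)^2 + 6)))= -3208487512160/ 2941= -1090951211.21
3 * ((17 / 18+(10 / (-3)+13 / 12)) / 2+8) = 529 / 24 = 22.04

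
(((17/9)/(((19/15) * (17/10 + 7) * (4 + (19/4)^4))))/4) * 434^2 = 2049313280/130267971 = 15.73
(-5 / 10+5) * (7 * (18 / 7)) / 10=8.10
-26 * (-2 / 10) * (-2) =-52 / 5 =-10.40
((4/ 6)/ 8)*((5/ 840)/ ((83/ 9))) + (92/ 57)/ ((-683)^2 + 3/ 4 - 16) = 113197871/ 1977371030880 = 0.00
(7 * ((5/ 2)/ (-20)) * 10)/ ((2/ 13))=-455/ 8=-56.88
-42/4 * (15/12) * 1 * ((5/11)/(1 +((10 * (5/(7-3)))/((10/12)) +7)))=-525/2024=-0.26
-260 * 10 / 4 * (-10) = 6500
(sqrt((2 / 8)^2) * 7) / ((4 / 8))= 7 / 2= 3.50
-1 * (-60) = 60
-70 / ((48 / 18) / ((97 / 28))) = -1455 / 16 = -90.94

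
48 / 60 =4 / 5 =0.80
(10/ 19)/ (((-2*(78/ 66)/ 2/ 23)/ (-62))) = 156860/ 247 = 635.06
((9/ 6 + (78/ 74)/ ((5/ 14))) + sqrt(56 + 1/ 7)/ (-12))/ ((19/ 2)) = 1647/ 3515 -sqrt(2751)/ 798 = 0.40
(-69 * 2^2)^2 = 76176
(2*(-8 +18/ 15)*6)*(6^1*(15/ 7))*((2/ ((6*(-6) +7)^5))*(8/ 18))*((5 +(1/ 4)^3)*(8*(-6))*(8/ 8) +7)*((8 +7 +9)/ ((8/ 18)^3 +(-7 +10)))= -26697496320/ 323194174793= -0.08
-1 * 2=-2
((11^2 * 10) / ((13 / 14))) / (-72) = -4235 / 234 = -18.10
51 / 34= 3 / 2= 1.50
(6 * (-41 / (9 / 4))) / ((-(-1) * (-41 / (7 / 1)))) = 18.67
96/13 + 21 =369/13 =28.38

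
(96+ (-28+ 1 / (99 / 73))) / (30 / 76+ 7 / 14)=129295 / 1683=76.82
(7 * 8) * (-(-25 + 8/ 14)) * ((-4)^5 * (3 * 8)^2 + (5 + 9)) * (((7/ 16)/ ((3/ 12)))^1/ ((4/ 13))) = -4589016705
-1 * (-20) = 20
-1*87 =-87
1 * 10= 10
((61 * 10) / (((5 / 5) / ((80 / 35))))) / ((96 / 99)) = 10065 / 7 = 1437.86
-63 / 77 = -9 / 11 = -0.82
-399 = -399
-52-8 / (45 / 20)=-500 / 9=-55.56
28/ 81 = 0.35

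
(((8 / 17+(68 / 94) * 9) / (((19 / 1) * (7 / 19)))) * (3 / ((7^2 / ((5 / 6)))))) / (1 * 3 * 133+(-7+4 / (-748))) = 153395 / 1181717663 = 0.00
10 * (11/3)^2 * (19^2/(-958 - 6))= -218405/4338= -50.35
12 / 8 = 1.50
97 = 97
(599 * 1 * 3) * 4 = 7188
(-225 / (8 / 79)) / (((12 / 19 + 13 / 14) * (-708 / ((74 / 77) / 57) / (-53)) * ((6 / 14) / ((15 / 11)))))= -27110825 / 4740296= -5.72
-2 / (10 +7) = -2 / 17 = -0.12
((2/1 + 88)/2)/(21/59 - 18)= -885/347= -2.55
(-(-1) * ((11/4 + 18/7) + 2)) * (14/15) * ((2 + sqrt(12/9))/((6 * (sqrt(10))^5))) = 41 * sqrt(10) * (sqrt(3) + 3)/54000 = 0.01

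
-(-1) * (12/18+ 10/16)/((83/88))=341/249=1.37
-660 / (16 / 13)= -2145 / 4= -536.25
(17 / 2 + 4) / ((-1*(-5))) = 2.50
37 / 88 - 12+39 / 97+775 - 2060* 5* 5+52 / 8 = -433028527 / 8536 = -50729.68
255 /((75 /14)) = 238 /5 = 47.60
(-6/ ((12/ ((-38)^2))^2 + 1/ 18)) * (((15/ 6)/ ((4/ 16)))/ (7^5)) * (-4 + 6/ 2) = 140746680/ 2193027781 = 0.06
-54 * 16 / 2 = -432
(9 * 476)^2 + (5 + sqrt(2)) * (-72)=18352296 - 72 * sqrt(2)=18352194.18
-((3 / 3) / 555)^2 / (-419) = 1 / 129062475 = 0.00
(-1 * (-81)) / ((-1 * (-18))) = 9 / 2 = 4.50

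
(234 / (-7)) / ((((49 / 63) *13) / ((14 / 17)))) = -324 / 119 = -2.72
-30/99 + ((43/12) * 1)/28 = -647/3696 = -0.18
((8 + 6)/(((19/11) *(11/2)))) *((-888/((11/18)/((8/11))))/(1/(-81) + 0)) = 290013696/2299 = 126147.76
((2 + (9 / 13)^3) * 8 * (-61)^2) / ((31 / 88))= 13420128832 / 68107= 197044.78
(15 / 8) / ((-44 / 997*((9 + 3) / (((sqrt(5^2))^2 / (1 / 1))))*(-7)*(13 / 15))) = 1869375 / 128128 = 14.59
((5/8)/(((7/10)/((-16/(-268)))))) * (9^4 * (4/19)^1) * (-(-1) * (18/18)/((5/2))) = 262440/8911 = 29.45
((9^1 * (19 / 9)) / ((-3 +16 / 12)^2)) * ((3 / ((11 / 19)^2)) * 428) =79262604 / 3025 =26202.51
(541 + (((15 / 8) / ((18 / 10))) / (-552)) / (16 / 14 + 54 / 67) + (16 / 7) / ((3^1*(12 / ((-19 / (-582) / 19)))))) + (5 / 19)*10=254768151013085 / 468641932416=543.63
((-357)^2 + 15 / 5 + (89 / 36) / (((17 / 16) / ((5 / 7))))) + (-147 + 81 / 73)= 9953303506 / 78183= 127307.77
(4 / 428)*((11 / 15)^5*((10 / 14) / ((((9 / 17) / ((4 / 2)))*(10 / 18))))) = 5475734 / 568771875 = 0.01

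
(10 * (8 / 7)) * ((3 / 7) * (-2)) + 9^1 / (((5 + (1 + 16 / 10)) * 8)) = -143715 / 14896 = -9.65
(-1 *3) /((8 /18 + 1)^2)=-243 /169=-1.44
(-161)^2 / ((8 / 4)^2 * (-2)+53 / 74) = -39146 / 11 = -3558.73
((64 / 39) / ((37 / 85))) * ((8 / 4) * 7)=76160 / 1443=52.78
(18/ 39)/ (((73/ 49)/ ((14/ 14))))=294/ 949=0.31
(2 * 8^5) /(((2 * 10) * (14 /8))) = 65536 /35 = 1872.46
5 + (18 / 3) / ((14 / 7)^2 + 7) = 61 / 11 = 5.55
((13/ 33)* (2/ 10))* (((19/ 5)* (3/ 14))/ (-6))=-247/ 23100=-0.01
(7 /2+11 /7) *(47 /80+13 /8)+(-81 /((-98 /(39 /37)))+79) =26423893 /290080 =91.09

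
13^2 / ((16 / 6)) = 63.38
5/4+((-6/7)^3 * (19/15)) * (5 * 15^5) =-4155298285/1372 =-3028643.06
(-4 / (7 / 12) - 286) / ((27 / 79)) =-161950 / 189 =-856.88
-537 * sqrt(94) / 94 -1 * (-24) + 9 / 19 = 465 / 19 -537 * sqrt(94) / 94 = -30.91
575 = 575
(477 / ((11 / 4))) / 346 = 954 / 1903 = 0.50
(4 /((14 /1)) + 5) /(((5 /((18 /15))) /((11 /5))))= 2442 /875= 2.79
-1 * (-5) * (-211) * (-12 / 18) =2110 / 3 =703.33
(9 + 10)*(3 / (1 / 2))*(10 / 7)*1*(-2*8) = -18240 / 7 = -2605.71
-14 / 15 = -0.93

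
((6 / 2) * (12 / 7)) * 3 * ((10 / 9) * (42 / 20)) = 36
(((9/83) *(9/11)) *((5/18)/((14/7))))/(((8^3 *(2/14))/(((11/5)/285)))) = 21/16148480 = 0.00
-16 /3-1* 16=-64 /3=-21.33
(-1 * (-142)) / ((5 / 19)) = 539.60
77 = 77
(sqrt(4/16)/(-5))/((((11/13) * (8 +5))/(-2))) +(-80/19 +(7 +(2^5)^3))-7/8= 273956637/8360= 32769.93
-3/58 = -0.05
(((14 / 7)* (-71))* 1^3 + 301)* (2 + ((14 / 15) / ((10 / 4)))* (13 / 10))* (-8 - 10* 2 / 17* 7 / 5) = -8100944 / 2125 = -3812.21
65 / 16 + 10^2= 104.06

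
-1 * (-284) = 284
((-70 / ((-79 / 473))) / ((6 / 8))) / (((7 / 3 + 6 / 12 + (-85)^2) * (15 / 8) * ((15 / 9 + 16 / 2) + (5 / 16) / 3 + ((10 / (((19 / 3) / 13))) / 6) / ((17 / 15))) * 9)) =128837632 / 359645227407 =0.00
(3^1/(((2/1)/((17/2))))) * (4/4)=51/4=12.75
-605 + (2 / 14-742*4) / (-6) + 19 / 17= -25999 / 238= -109.24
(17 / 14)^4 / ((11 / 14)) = 83521 / 30184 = 2.77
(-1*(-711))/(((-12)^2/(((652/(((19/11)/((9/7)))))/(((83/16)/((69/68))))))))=468.73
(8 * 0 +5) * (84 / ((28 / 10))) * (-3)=-450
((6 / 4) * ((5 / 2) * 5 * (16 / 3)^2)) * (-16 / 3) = -25600 / 9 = -2844.44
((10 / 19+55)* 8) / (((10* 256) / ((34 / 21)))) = 3587 / 12768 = 0.28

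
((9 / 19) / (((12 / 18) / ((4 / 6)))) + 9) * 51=9180 / 19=483.16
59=59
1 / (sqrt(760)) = sqrt(190) / 380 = 0.04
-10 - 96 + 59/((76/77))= -3513/76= -46.22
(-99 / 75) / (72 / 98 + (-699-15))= 539 / 291250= 0.00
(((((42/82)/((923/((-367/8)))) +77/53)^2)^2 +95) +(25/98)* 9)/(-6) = -16.91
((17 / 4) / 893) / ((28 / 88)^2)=2057 / 43757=0.05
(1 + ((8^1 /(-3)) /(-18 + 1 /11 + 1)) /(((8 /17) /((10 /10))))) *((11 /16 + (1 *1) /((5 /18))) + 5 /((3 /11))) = 808921 /26784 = 30.20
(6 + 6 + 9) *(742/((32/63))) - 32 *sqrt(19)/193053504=30677.06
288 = 288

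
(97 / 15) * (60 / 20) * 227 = 22019 / 5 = 4403.80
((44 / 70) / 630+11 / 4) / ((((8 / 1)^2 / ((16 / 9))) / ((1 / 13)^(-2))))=20502911 / 1587600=12.91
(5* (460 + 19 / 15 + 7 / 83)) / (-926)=-2.49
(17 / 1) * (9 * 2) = 306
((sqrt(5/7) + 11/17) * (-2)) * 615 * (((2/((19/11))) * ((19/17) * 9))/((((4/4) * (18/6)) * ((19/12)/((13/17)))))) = -12664080 * sqrt(35)/38437-139304880/93347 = -3441.54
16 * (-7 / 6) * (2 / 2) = -56 / 3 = -18.67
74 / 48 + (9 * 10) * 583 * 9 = 11333557 / 24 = 472231.54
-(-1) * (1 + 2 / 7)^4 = 6561 / 2401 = 2.73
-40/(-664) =5/83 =0.06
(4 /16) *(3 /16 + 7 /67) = 313 /4288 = 0.07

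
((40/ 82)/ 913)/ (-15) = -4/ 112299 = -0.00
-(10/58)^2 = -0.03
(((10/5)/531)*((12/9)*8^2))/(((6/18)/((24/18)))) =2048/1593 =1.29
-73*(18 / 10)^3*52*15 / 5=-66414.82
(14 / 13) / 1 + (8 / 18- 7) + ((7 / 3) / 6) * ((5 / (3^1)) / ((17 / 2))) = -32236 / 5967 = -5.40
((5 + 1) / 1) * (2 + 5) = 42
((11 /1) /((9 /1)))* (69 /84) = 253 /252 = 1.00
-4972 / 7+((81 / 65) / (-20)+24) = -6245767 / 9100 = -686.35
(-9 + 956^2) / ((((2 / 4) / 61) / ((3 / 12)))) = 55749547 / 2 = 27874773.50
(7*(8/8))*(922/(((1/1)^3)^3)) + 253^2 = 70463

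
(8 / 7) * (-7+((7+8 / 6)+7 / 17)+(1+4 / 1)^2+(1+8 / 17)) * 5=57560 / 357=161.23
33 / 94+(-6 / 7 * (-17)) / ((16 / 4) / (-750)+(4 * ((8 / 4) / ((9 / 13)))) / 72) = 97441401 / 1033718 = 94.26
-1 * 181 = -181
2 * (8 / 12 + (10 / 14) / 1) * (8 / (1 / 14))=928 / 3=309.33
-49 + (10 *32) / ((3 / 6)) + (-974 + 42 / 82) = -15682 / 41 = -382.49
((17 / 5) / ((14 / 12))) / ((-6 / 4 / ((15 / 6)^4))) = -2125 / 28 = -75.89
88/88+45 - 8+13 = 51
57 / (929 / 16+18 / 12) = 912 / 953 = 0.96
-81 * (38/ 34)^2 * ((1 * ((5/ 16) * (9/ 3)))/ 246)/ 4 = -146205/ 1516672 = -0.10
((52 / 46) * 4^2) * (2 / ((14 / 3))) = 1248 / 161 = 7.75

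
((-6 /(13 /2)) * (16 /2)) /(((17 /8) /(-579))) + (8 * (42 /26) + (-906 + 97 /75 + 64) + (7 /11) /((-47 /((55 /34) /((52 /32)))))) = 922594189 /779025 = 1184.29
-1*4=-4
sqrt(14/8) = sqrt(7)/2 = 1.32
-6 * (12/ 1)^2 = -864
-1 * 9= -9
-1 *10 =-10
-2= -2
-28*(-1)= 28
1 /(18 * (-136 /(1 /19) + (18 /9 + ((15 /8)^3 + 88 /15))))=-1280 /59202237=-0.00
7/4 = 1.75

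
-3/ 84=-1/ 28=-0.04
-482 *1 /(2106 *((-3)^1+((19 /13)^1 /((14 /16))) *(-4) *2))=1687 /120609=0.01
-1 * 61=-61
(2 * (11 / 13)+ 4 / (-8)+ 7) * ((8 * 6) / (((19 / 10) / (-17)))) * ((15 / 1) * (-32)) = 417139200 / 247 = 1688822.67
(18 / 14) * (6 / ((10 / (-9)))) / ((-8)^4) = -243 / 143360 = -0.00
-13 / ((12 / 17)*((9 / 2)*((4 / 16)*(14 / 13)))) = -2873 / 189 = -15.20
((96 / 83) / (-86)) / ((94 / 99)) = -2376 / 167743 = -0.01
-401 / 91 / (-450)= 401 / 40950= 0.01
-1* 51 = -51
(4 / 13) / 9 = 4 / 117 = 0.03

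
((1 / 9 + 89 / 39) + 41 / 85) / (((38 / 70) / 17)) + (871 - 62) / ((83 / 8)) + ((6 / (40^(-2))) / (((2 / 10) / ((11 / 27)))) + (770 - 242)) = 1245532955 / 61503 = 20251.58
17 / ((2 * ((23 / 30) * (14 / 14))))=255 / 23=11.09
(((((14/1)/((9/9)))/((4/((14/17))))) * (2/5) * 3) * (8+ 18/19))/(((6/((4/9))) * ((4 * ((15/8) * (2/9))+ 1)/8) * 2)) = 196/57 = 3.44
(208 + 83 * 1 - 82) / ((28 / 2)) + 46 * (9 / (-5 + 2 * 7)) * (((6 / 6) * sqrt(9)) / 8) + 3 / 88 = 19843 / 616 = 32.21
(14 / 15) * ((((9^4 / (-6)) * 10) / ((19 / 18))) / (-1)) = 183708 / 19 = 9668.84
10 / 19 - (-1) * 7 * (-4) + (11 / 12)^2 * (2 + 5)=-59075 / 2736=-21.59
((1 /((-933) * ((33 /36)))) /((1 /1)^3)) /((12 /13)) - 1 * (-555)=5695952 /10263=555.00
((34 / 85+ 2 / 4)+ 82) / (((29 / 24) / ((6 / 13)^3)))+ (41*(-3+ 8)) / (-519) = 1049904767 / 165335235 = 6.35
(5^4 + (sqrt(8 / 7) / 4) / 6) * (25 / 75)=sqrt(14) / 252 + 625 / 3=208.35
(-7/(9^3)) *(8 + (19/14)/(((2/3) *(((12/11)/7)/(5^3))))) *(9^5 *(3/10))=-44656353/160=-279102.21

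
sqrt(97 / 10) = sqrt(970) / 10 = 3.11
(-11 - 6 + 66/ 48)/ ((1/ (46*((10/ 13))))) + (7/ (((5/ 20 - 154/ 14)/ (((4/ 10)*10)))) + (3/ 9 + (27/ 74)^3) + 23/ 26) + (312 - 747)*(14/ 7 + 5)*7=-1143189475357/ 52273896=-21869.22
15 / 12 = 5 / 4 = 1.25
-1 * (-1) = 1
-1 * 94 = -94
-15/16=-0.94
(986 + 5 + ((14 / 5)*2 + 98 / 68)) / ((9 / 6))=169667 / 255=665.36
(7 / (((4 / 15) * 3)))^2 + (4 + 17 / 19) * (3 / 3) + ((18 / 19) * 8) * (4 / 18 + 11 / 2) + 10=134.83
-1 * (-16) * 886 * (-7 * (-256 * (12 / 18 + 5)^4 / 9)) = 2121716703232 / 729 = 2910448152.58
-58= -58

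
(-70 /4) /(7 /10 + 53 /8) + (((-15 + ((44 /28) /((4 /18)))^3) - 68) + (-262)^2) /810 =53850945119 /651233520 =82.69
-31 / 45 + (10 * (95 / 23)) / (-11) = -50593 / 11385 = -4.44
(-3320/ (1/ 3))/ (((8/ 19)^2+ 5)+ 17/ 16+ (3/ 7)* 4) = -402702720/ 321599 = -1252.19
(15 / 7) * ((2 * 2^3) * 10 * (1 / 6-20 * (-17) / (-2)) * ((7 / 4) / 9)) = -101900 / 9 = -11322.22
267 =267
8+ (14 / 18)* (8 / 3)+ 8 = 488 / 27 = 18.07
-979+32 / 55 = -53813 / 55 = -978.42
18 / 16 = 9 / 8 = 1.12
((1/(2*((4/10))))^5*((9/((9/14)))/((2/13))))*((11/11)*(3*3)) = 2559375/1024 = 2499.39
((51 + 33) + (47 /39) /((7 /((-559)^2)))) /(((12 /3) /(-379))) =-428839637 /84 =-5105233.77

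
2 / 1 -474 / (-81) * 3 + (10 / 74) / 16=104237 / 5328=19.56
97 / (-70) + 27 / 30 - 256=-8977 / 35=-256.49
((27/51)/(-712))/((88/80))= -45/66572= -0.00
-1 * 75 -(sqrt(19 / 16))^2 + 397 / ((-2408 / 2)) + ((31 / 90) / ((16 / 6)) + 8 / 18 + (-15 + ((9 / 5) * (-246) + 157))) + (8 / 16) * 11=-40227959 / 108360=-371.24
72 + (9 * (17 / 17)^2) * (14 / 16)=639 / 8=79.88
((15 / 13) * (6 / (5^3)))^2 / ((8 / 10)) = 81 / 21125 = 0.00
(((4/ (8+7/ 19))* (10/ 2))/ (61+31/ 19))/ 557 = 722/ 10538997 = 0.00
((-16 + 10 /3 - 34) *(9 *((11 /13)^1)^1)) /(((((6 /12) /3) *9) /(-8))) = 1895.38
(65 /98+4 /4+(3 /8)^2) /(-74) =-5657 /232064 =-0.02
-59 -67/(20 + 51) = -4256/71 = -59.94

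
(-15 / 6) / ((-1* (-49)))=-5 / 98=-0.05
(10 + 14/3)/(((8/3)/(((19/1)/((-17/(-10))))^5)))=1361854450000/1419857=959149.02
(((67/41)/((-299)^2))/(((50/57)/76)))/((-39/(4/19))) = -10184/1191268325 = -0.00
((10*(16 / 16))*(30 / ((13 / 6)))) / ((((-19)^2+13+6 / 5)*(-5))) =-450 / 6097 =-0.07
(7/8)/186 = 7/1488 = 0.00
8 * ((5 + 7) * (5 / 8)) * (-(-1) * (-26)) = -1560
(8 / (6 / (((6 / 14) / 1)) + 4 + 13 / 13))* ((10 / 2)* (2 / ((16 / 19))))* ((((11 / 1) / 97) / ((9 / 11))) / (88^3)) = 5 / 4916736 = 0.00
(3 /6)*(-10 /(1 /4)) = -20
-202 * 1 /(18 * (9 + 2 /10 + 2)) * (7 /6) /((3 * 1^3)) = -505 /1296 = -0.39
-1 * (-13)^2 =-169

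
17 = 17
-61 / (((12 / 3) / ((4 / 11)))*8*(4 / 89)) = -5429 / 352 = -15.42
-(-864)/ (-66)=-144/ 11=-13.09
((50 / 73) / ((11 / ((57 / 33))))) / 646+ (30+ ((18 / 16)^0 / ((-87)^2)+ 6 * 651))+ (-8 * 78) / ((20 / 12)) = 20240015486002 / 5682843045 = 3561.60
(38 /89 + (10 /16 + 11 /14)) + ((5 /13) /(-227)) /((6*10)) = 81083381 /44123352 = 1.84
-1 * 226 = -226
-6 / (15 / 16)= -32 / 5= -6.40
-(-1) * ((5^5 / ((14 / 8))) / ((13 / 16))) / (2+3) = 40000 / 91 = 439.56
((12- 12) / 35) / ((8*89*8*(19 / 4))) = 0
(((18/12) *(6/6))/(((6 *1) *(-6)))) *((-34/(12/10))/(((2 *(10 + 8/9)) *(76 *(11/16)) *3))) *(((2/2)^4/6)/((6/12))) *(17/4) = 1445/2949408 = 0.00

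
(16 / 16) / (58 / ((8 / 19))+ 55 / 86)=0.01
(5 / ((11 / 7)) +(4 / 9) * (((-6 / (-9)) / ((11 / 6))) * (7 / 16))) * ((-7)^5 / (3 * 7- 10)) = -5411854 / 1089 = -4969.56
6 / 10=3 / 5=0.60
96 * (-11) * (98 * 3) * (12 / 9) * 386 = -159785472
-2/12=-1/6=-0.17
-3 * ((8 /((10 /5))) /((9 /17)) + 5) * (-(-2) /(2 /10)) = -1130 /3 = -376.67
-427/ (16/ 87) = -37149/ 16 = -2321.81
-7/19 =-0.37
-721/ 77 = -103/ 11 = -9.36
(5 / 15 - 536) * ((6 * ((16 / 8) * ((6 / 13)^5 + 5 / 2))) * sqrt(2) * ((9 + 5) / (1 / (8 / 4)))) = -168466553864 * sqrt(2) / 371293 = -641670.29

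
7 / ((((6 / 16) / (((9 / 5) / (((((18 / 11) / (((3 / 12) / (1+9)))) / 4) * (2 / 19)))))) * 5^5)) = 0.01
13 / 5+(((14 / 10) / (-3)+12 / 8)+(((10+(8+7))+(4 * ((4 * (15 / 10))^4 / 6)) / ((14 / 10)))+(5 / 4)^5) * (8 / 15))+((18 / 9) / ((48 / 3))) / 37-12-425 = -44386961 / 497280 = -89.26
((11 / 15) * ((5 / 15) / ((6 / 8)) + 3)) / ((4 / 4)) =341 / 135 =2.53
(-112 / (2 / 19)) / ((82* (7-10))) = 532 / 123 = 4.33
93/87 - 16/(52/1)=287/377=0.76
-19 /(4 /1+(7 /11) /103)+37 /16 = -2.43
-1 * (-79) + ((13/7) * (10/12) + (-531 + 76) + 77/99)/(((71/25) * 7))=3521213/62622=56.23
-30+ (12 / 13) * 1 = -378 / 13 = -29.08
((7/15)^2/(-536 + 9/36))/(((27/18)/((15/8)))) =-49/96435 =-0.00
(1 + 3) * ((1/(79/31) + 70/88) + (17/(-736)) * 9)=626779/159896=3.92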